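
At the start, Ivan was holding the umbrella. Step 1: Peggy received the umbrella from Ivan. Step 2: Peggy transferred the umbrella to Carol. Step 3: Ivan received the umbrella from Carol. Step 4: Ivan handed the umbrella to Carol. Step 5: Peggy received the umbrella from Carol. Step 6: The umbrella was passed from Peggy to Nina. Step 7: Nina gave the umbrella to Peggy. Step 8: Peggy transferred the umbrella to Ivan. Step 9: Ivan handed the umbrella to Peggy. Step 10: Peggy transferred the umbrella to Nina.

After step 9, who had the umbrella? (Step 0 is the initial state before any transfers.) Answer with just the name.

Answer: Peggy

Derivation:
Tracking the umbrella holder through step 9:
After step 0 (start): Ivan
After step 1: Peggy
After step 2: Carol
After step 3: Ivan
After step 4: Carol
After step 5: Peggy
After step 6: Nina
After step 7: Peggy
After step 8: Ivan
After step 9: Peggy

At step 9, the holder is Peggy.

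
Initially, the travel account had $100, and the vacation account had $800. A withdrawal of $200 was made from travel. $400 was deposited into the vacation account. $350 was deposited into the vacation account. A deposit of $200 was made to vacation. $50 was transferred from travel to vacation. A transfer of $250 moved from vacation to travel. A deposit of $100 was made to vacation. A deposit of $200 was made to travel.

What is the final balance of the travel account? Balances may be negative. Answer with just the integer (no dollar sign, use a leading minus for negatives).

Answer: 300

Derivation:
Tracking account balances step by step:
Start: travel=100, vacation=800
Event 1 (withdraw 200 from travel): travel: 100 - 200 = -100. Balances: travel=-100, vacation=800
Event 2 (deposit 400 to vacation): vacation: 800 + 400 = 1200. Balances: travel=-100, vacation=1200
Event 3 (deposit 350 to vacation): vacation: 1200 + 350 = 1550. Balances: travel=-100, vacation=1550
Event 4 (deposit 200 to vacation): vacation: 1550 + 200 = 1750. Balances: travel=-100, vacation=1750
Event 5 (transfer 50 travel -> vacation): travel: -100 - 50 = -150, vacation: 1750 + 50 = 1800. Balances: travel=-150, vacation=1800
Event 6 (transfer 250 vacation -> travel): vacation: 1800 - 250 = 1550, travel: -150 + 250 = 100. Balances: travel=100, vacation=1550
Event 7 (deposit 100 to vacation): vacation: 1550 + 100 = 1650. Balances: travel=100, vacation=1650
Event 8 (deposit 200 to travel): travel: 100 + 200 = 300. Balances: travel=300, vacation=1650

Final balance of travel: 300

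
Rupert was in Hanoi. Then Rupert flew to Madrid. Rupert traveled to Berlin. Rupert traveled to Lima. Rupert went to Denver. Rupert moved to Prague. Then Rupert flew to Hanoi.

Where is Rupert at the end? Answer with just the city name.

Tracking Rupert's location:
Start: Rupert is in Hanoi.
After move 1: Hanoi -> Madrid. Rupert is in Madrid.
After move 2: Madrid -> Berlin. Rupert is in Berlin.
After move 3: Berlin -> Lima. Rupert is in Lima.
After move 4: Lima -> Denver. Rupert is in Denver.
After move 5: Denver -> Prague. Rupert is in Prague.
After move 6: Prague -> Hanoi. Rupert is in Hanoi.

Answer: Hanoi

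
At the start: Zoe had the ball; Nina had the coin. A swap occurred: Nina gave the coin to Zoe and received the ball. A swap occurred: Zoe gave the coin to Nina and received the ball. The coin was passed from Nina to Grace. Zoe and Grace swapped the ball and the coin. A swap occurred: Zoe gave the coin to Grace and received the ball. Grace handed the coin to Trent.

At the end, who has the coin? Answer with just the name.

Answer: Trent

Derivation:
Tracking all object holders:
Start: ball:Zoe, coin:Nina
Event 1 (swap coin<->ball: now coin:Zoe, ball:Nina). State: ball:Nina, coin:Zoe
Event 2 (swap coin<->ball: now coin:Nina, ball:Zoe). State: ball:Zoe, coin:Nina
Event 3 (give coin: Nina -> Grace). State: ball:Zoe, coin:Grace
Event 4 (swap ball<->coin: now ball:Grace, coin:Zoe). State: ball:Grace, coin:Zoe
Event 5 (swap coin<->ball: now coin:Grace, ball:Zoe). State: ball:Zoe, coin:Grace
Event 6 (give coin: Grace -> Trent). State: ball:Zoe, coin:Trent

Final state: ball:Zoe, coin:Trent
The coin is held by Trent.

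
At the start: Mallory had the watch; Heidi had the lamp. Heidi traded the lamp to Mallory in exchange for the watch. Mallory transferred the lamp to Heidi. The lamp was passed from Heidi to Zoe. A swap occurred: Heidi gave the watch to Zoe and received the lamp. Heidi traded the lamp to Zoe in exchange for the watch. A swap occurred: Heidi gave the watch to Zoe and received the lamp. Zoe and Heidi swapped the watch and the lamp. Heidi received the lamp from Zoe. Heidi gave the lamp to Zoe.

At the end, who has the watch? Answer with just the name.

Answer: Heidi

Derivation:
Tracking all object holders:
Start: watch:Mallory, lamp:Heidi
Event 1 (swap lamp<->watch: now lamp:Mallory, watch:Heidi). State: watch:Heidi, lamp:Mallory
Event 2 (give lamp: Mallory -> Heidi). State: watch:Heidi, lamp:Heidi
Event 3 (give lamp: Heidi -> Zoe). State: watch:Heidi, lamp:Zoe
Event 4 (swap watch<->lamp: now watch:Zoe, lamp:Heidi). State: watch:Zoe, lamp:Heidi
Event 5 (swap lamp<->watch: now lamp:Zoe, watch:Heidi). State: watch:Heidi, lamp:Zoe
Event 6 (swap watch<->lamp: now watch:Zoe, lamp:Heidi). State: watch:Zoe, lamp:Heidi
Event 7 (swap watch<->lamp: now watch:Heidi, lamp:Zoe). State: watch:Heidi, lamp:Zoe
Event 8 (give lamp: Zoe -> Heidi). State: watch:Heidi, lamp:Heidi
Event 9 (give lamp: Heidi -> Zoe). State: watch:Heidi, lamp:Zoe

Final state: watch:Heidi, lamp:Zoe
The watch is held by Heidi.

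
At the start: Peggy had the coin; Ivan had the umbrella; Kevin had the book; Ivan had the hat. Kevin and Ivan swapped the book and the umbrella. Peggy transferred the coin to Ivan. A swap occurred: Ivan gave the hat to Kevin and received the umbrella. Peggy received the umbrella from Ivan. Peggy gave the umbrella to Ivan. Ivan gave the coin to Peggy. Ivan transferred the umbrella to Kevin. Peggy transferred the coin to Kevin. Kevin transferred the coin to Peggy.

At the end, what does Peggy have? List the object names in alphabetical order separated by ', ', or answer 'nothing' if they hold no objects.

Tracking all object holders:
Start: coin:Peggy, umbrella:Ivan, book:Kevin, hat:Ivan
Event 1 (swap book<->umbrella: now book:Ivan, umbrella:Kevin). State: coin:Peggy, umbrella:Kevin, book:Ivan, hat:Ivan
Event 2 (give coin: Peggy -> Ivan). State: coin:Ivan, umbrella:Kevin, book:Ivan, hat:Ivan
Event 3 (swap hat<->umbrella: now hat:Kevin, umbrella:Ivan). State: coin:Ivan, umbrella:Ivan, book:Ivan, hat:Kevin
Event 4 (give umbrella: Ivan -> Peggy). State: coin:Ivan, umbrella:Peggy, book:Ivan, hat:Kevin
Event 5 (give umbrella: Peggy -> Ivan). State: coin:Ivan, umbrella:Ivan, book:Ivan, hat:Kevin
Event 6 (give coin: Ivan -> Peggy). State: coin:Peggy, umbrella:Ivan, book:Ivan, hat:Kevin
Event 7 (give umbrella: Ivan -> Kevin). State: coin:Peggy, umbrella:Kevin, book:Ivan, hat:Kevin
Event 8 (give coin: Peggy -> Kevin). State: coin:Kevin, umbrella:Kevin, book:Ivan, hat:Kevin
Event 9 (give coin: Kevin -> Peggy). State: coin:Peggy, umbrella:Kevin, book:Ivan, hat:Kevin

Final state: coin:Peggy, umbrella:Kevin, book:Ivan, hat:Kevin
Peggy holds: coin.

Answer: coin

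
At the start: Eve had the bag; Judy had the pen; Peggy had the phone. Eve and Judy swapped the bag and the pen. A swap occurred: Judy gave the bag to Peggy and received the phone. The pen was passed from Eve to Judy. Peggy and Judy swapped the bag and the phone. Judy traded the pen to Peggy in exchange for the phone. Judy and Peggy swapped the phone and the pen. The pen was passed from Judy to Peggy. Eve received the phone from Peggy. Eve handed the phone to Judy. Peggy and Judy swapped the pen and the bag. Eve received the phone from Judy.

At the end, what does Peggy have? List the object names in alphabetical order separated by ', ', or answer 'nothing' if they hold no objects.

Answer: bag

Derivation:
Tracking all object holders:
Start: bag:Eve, pen:Judy, phone:Peggy
Event 1 (swap bag<->pen: now bag:Judy, pen:Eve). State: bag:Judy, pen:Eve, phone:Peggy
Event 2 (swap bag<->phone: now bag:Peggy, phone:Judy). State: bag:Peggy, pen:Eve, phone:Judy
Event 3 (give pen: Eve -> Judy). State: bag:Peggy, pen:Judy, phone:Judy
Event 4 (swap bag<->phone: now bag:Judy, phone:Peggy). State: bag:Judy, pen:Judy, phone:Peggy
Event 5 (swap pen<->phone: now pen:Peggy, phone:Judy). State: bag:Judy, pen:Peggy, phone:Judy
Event 6 (swap phone<->pen: now phone:Peggy, pen:Judy). State: bag:Judy, pen:Judy, phone:Peggy
Event 7 (give pen: Judy -> Peggy). State: bag:Judy, pen:Peggy, phone:Peggy
Event 8 (give phone: Peggy -> Eve). State: bag:Judy, pen:Peggy, phone:Eve
Event 9 (give phone: Eve -> Judy). State: bag:Judy, pen:Peggy, phone:Judy
Event 10 (swap pen<->bag: now pen:Judy, bag:Peggy). State: bag:Peggy, pen:Judy, phone:Judy
Event 11 (give phone: Judy -> Eve). State: bag:Peggy, pen:Judy, phone:Eve

Final state: bag:Peggy, pen:Judy, phone:Eve
Peggy holds: bag.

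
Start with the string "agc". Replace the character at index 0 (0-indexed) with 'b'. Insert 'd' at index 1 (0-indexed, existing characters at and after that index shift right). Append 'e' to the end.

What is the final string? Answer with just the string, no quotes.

Applying each edit step by step:
Start: "agc"
Op 1 (replace idx 0: 'a' -> 'b'): "agc" -> "bgc"
Op 2 (insert 'd' at idx 1): "bgc" -> "bdgc"
Op 3 (append 'e'): "bdgc" -> "bdgce"

Answer: bdgce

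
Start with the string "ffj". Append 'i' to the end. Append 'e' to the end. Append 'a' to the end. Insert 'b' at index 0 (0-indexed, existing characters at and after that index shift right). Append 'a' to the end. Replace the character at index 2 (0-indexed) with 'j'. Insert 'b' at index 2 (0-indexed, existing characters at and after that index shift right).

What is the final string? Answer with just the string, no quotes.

Answer: bfbjjieaa

Derivation:
Applying each edit step by step:
Start: "ffj"
Op 1 (append 'i'): "ffj" -> "ffji"
Op 2 (append 'e'): "ffji" -> "ffjie"
Op 3 (append 'a'): "ffjie" -> "ffjiea"
Op 4 (insert 'b' at idx 0): "ffjiea" -> "bffjiea"
Op 5 (append 'a'): "bffjiea" -> "bffjieaa"
Op 6 (replace idx 2: 'f' -> 'j'): "bffjieaa" -> "bfjjieaa"
Op 7 (insert 'b' at idx 2): "bfjjieaa" -> "bfbjjieaa"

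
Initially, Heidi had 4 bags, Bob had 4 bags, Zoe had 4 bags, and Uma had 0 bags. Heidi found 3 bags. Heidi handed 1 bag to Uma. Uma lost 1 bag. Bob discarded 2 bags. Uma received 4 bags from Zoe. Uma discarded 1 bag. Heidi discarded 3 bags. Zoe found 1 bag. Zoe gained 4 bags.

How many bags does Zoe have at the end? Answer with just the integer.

Answer: 5

Derivation:
Tracking counts step by step:
Start: Heidi=4, Bob=4, Zoe=4, Uma=0
Event 1 (Heidi +3): Heidi: 4 -> 7. State: Heidi=7, Bob=4, Zoe=4, Uma=0
Event 2 (Heidi -> Uma, 1): Heidi: 7 -> 6, Uma: 0 -> 1. State: Heidi=6, Bob=4, Zoe=4, Uma=1
Event 3 (Uma -1): Uma: 1 -> 0. State: Heidi=6, Bob=4, Zoe=4, Uma=0
Event 4 (Bob -2): Bob: 4 -> 2. State: Heidi=6, Bob=2, Zoe=4, Uma=0
Event 5 (Zoe -> Uma, 4): Zoe: 4 -> 0, Uma: 0 -> 4. State: Heidi=6, Bob=2, Zoe=0, Uma=4
Event 6 (Uma -1): Uma: 4 -> 3. State: Heidi=6, Bob=2, Zoe=0, Uma=3
Event 7 (Heidi -3): Heidi: 6 -> 3. State: Heidi=3, Bob=2, Zoe=0, Uma=3
Event 8 (Zoe +1): Zoe: 0 -> 1. State: Heidi=3, Bob=2, Zoe=1, Uma=3
Event 9 (Zoe +4): Zoe: 1 -> 5. State: Heidi=3, Bob=2, Zoe=5, Uma=3

Zoe's final count: 5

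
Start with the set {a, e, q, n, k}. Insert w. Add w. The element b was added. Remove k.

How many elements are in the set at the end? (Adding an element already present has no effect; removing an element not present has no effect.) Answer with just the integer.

Answer: 6

Derivation:
Tracking the set through each operation:
Start: {a, e, k, n, q}
Event 1 (add w): added. Set: {a, e, k, n, q, w}
Event 2 (add w): already present, no change. Set: {a, e, k, n, q, w}
Event 3 (add b): added. Set: {a, b, e, k, n, q, w}
Event 4 (remove k): removed. Set: {a, b, e, n, q, w}

Final set: {a, b, e, n, q, w} (size 6)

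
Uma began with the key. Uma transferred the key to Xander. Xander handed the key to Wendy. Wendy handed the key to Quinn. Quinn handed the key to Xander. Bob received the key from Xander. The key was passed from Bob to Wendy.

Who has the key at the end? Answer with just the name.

Tracking the key through each event:
Start: Uma has the key.
After event 1: Xander has the key.
After event 2: Wendy has the key.
After event 3: Quinn has the key.
After event 4: Xander has the key.
After event 5: Bob has the key.
After event 6: Wendy has the key.

Answer: Wendy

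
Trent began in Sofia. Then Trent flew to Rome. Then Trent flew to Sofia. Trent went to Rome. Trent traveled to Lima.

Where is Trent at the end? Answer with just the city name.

Answer: Lima

Derivation:
Tracking Trent's location:
Start: Trent is in Sofia.
After move 1: Sofia -> Rome. Trent is in Rome.
After move 2: Rome -> Sofia. Trent is in Sofia.
After move 3: Sofia -> Rome. Trent is in Rome.
After move 4: Rome -> Lima. Trent is in Lima.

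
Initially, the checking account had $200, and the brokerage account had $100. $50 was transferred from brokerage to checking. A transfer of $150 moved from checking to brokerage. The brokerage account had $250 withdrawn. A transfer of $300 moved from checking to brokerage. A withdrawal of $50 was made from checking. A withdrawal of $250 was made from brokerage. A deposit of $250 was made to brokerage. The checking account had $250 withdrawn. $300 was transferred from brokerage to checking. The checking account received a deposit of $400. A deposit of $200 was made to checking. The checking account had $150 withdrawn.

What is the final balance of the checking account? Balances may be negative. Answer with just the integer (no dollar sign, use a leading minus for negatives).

Answer: 250

Derivation:
Tracking account balances step by step:
Start: checking=200, brokerage=100
Event 1 (transfer 50 brokerage -> checking): brokerage: 100 - 50 = 50, checking: 200 + 50 = 250. Balances: checking=250, brokerage=50
Event 2 (transfer 150 checking -> brokerage): checking: 250 - 150 = 100, brokerage: 50 + 150 = 200. Balances: checking=100, brokerage=200
Event 3 (withdraw 250 from brokerage): brokerage: 200 - 250 = -50. Balances: checking=100, brokerage=-50
Event 4 (transfer 300 checking -> brokerage): checking: 100 - 300 = -200, brokerage: -50 + 300 = 250. Balances: checking=-200, brokerage=250
Event 5 (withdraw 50 from checking): checking: -200 - 50 = -250. Balances: checking=-250, brokerage=250
Event 6 (withdraw 250 from brokerage): brokerage: 250 - 250 = 0. Balances: checking=-250, brokerage=0
Event 7 (deposit 250 to brokerage): brokerage: 0 + 250 = 250. Balances: checking=-250, brokerage=250
Event 8 (withdraw 250 from checking): checking: -250 - 250 = -500. Balances: checking=-500, brokerage=250
Event 9 (transfer 300 brokerage -> checking): brokerage: 250 - 300 = -50, checking: -500 + 300 = -200. Balances: checking=-200, brokerage=-50
Event 10 (deposit 400 to checking): checking: -200 + 400 = 200. Balances: checking=200, brokerage=-50
Event 11 (deposit 200 to checking): checking: 200 + 200 = 400. Balances: checking=400, brokerage=-50
Event 12 (withdraw 150 from checking): checking: 400 - 150 = 250. Balances: checking=250, brokerage=-50

Final balance of checking: 250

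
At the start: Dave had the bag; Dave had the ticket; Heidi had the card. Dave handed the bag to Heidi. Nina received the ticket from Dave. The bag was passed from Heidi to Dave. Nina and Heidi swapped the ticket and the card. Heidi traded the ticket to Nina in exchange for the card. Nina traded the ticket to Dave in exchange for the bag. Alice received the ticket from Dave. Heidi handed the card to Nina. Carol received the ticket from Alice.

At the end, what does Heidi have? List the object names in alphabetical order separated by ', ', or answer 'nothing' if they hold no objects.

Answer: nothing

Derivation:
Tracking all object holders:
Start: bag:Dave, ticket:Dave, card:Heidi
Event 1 (give bag: Dave -> Heidi). State: bag:Heidi, ticket:Dave, card:Heidi
Event 2 (give ticket: Dave -> Nina). State: bag:Heidi, ticket:Nina, card:Heidi
Event 3 (give bag: Heidi -> Dave). State: bag:Dave, ticket:Nina, card:Heidi
Event 4 (swap ticket<->card: now ticket:Heidi, card:Nina). State: bag:Dave, ticket:Heidi, card:Nina
Event 5 (swap ticket<->card: now ticket:Nina, card:Heidi). State: bag:Dave, ticket:Nina, card:Heidi
Event 6 (swap ticket<->bag: now ticket:Dave, bag:Nina). State: bag:Nina, ticket:Dave, card:Heidi
Event 7 (give ticket: Dave -> Alice). State: bag:Nina, ticket:Alice, card:Heidi
Event 8 (give card: Heidi -> Nina). State: bag:Nina, ticket:Alice, card:Nina
Event 9 (give ticket: Alice -> Carol). State: bag:Nina, ticket:Carol, card:Nina

Final state: bag:Nina, ticket:Carol, card:Nina
Heidi holds: (nothing).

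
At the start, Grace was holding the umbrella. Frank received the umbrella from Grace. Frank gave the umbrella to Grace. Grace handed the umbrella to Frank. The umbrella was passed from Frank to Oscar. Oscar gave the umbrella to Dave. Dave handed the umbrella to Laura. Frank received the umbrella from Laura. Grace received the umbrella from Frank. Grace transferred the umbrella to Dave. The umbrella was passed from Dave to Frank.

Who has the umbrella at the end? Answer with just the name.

Answer: Frank

Derivation:
Tracking the umbrella through each event:
Start: Grace has the umbrella.
After event 1: Frank has the umbrella.
After event 2: Grace has the umbrella.
After event 3: Frank has the umbrella.
After event 4: Oscar has the umbrella.
After event 5: Dave has the umbrella.
After event 6: Laura has the umbrella.
After event 7: Frank has the umbrella.
After event 8: Grace has the umbrella.
After event 9: Dave has the umbrella.
After event 10: Frank has the umbrella.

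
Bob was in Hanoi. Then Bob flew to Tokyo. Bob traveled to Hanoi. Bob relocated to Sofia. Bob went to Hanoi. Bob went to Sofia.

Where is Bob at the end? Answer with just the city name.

Answer: Sofia

Derivation:
Tracking Bob's location:
Start: Bob is in Hanoi.
After move 1: Hanoi -> Tokyo. Bob is in Tokyo.
After move 2: Tokyo -> Hanoi. Bob is in Hanoi.
After move 3: Hanoi -> Sofia. Bob is in Sofia.
After move 4: Sofia -> Hanoi. Bob is in Hanoi.
After move 5: Hanoi -> Sofia. Bob is in Sofia.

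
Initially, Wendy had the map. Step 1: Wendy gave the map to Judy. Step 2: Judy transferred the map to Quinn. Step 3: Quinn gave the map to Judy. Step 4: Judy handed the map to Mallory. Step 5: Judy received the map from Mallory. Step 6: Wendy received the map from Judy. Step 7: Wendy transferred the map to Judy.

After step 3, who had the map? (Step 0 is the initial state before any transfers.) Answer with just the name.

Answer: Judy

Derivation:
Tracking the map holder through step 3:
After step 0 (start): Wendy
After step 1: Judy
After step 2: Quinn
After step 3: Judy

At step 3, the holder is Judy.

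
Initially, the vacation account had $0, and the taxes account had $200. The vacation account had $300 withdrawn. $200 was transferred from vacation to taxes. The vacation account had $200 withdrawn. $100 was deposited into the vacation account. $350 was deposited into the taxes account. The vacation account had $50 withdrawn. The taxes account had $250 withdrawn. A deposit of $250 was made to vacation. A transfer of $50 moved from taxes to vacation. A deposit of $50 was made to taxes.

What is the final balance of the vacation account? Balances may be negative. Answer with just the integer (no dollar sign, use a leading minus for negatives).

Answer: -350

Derivation:
Tracking account balances step by step:
Start: vacation=0, taxes=200
Event 1 (withdraw 300 from vacation): vacation: 0 - 300 = -300. Balances: vacation=-300, taxes=200
Event 2 (transfer 200 vacation -> taxes): vacation: -300 - 200 = -500, taxes: 200 + 200 = 400. Balances: vacation=-500, taxes=400
Event 3 (withdraw 200 from vacation): vacation: -500 - 200 = -700. Balances: vacation=-700, taxes=400
Event 4 (deposit 100 to vacation): vacation: -700 + 100 = -600. Balances: vacation=-600, taxes=400
Event 5 (deposit 350 to taxes): taxes: 400 + 350 = 750. Balances: vacation=-600, taxes=750
Event 6 (withdraw 50 from vacation): vacation: -600 - 50 = -650. Balances: vacation=-650, taxes=750
Event 7 (withdraw 250 from taxes): taxes: 750 - 250 = 500. Balances: vacation=-650, taxes=500
Event 8 (deposit 250 to vacation): vacation: -650 + 250 = -400. Balances: vacation=-400, taxes=500
Event 9 (transfer 50 taxes -> vacation): taxes: 500 - 50 = 450, vacation: -400 + 50 = -350. Balances: vacation=-350, taxes=450
Event 10 (deposit 50 to taxes): taxes: 450 + 50 = 500. Balances: vacation=-350, taxes=500

Final balance of vacation: -350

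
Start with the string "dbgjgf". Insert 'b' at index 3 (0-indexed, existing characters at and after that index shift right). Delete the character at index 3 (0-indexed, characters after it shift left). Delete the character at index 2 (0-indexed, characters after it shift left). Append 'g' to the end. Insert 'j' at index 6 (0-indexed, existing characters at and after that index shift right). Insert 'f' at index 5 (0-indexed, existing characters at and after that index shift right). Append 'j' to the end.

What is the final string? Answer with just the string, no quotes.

Answer: dbjgffgjj

Derivation:
Applying each edit step by step:
Start: "dbgjgf"
Op 1 (insert 'b' at idx 3): "dbgjgf" -> "dbgbjgf"
Op 2 (delete idx 3 = 'b'): "dbgbjgf" -> "dbgjgf"
Op 3 (delete idx 2 = 'g'): "dbgjgf" -> "dbjgf"
Op 4 (append 'g'): "dbjgf" -> "dbjgfg"
Op 5 (insert 'j' at idx 6): "dbjgfg" -> "dbjgfgj"
Op 6 (insert 'f' at idx 5): "dbjgfgj" -> "dbjgffgj"
Op 7 (append 'j'): "dbjgffgj" -> "dbjgffgjj"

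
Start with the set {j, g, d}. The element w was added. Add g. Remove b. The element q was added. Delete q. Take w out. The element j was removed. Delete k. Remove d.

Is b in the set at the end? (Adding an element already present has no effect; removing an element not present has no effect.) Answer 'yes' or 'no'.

Tracking the set through each operation:
Start: {d, g, j}
Event 1 (add w): added. Set: {d, g, j, w}
Event 2 (add g): already present, no change. Set: {d, g, j, w}
Event 3 (remove b): not present, no change. Set: {d, g, j, w}
Event 4 (add q): added. Set: {d, g, j, q, w}
Event 5 (remove q): removed. Set: {d, g, j, w}
Event 6 (remove w): removed. Set: {d, g, j}
Event 7 (remove j): removed. Set: {d, g}
Event 8 (remove k): not present, no change. Set: {d, g}
Event 9 (remove d): removed. Set: {g}

Final set: {g} (size 1)
b is NOT in the final set.

Answer: no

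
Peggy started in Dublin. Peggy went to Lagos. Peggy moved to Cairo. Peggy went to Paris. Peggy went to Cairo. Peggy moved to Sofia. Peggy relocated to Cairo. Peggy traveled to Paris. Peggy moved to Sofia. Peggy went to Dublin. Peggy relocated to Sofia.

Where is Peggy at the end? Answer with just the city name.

Answer: Sofia

Derivation:
Tracking Peggy's location:
Start: Peggy is in Dublin.
After move 1: Dublin -> Lagos. Peggy is in Lagos.
After move 2: Lagos -> Cairo. Peggy is in Cairo.
After move 3: Cairo -> Paris. Peggy is in Paris.
After move 4: Paris -> Cairo. Peggy is in Cairo.
After move 5: Cairo -> Sofia. Peggy is in Sofia.
After move 6: Sofia -> Cairo. Peggy is in Cairo.
After move 7: Cairo -> Paris. Peggy is in Paris.
After move 8: Paris -> Sofia. Peggy is in Sofia.
After move 9: Sofia -> Dublin. Peggy is in Dublin.
After move 10: Dublin -> Sofia. Peggy is in Sofia.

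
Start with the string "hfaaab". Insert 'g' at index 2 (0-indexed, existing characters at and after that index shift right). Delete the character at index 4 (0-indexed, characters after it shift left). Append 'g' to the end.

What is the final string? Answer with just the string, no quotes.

Applying each edit step by step:
Start: "hfaaab"
Op 1 (insert 'g' at idx 2): "hfaaab" -> "hfgaaab"
Op 2 (delete idx 4 = 'a'): "hfgaaab" -> "hfgaab"
Op 3 (append 'g'): "hfgaab" -> "hfgaabg"

Answer: hfgaabg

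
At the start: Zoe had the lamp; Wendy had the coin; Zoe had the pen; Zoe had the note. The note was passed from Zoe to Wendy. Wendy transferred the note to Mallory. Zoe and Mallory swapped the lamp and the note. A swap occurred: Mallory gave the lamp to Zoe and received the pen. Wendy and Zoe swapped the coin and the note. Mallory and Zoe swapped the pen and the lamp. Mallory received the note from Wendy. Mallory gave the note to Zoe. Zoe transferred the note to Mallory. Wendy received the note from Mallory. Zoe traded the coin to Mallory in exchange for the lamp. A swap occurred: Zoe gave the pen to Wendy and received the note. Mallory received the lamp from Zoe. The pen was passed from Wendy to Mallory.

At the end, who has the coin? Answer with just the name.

Tracking all object holders:
Start: lamp:Zoe, coin:Wendy, pen:Zoe, note:Zoe
Event 1 (give note: Zoe -> Wendy). State: lamp:Zoe, coin:Wendy, pen:Zoe, note:Wendy
Event 2 (give note: Wendy -> Mallory). State: lamp:Zoe, coin:Wendy, pen:Zoe, note:Mallory
Event 3 (swap lamp<->note: now lamp:Mallory, note:Zoe). State: lamp:Mallory, coin:Wendy, pen:Zoe, note:Zoe
Event 4 (swap lamp<->pen: now lamp:Zoe, pen:Mallory). State: lamp:Zoe, coin:Wendy, pen:Mallory, note:Zoe
Event 5 (swap coin<->note: now coin:Zoe, note:Wendy). State: lamp:Zoe, coin:Zoe, pen:Mallory, note:Wendy
Event 6 (swap pen<->lamp: now pen:Zoe, lamp:Mallory). State: lamp:Mallory, coin:Zoe, pen:Zoe, note:Wendy
Event 7 (give note: Wendy -> Mallory). State: lamp:Mallory, coin:Zoe, pen:Zoe, note:Mallory
Event 8 (give note: Mallory -> Zoe). State: lamp:Mallory, coin:Zoe, pen:Zoe, note:Zoe
Event 9 (give note: Zoe -> Mallory). State: lamp:Mallory, coin:Zoe, pen:Zoe, note:Mallory
Event 10 (give note: Mallory -> Wendy). State: lamp:Mallory, coin:Zoe, pen:Zoe, note:Wendy
Event 11 (swap coin<->lamp: now coin:Mallory, lamp:Zoe). State: lamp:Zoe, coin:Mallory, pen:Zoe, note:Wendy
Event 12 (swap pen<->note: now pen:Wendy, note:Zoe). State: lamp:Zoe, coin:Mallory, pen:Wendy, note:Zoe
Event 13 (give lamp: Zoe -> Mallory). State: lamp:Mallory, coin:Mallory, pen:Wendy, note:Zoe
Event 14 (give pen: Wendy -> Mallory). State: lamp:Mallory, coin:Mallory, pen:Mallory, note:Zoe

Final state: lamp:Mallory, coin:Mallory, pen:Mallory, note:Zoe
The coin is held by Mallory.

Answer: Mallory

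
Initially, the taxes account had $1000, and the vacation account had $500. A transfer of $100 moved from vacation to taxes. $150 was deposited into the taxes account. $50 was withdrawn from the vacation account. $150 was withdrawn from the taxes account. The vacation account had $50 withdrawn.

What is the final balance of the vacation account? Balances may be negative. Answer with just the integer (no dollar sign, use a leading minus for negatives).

Answer: 300

Derivation:
Tracking account balances step by step:
Start: taxes=1000, vacation=500
Event 1 (transfer 100 vacation -> taxes): vacation: 500 - 100 = 400, taxes: 1000 + 100 = 1100. Balances: taxes=1100, vacation=400
Event 2 (deposit 150 to taxes): taxes: 1100 + 150 = 1250. Balances: taxes=1250, vacation=400
Event 3 (withdraw 50 from vacation): vacation: 400 - 50 = 350. Balances: taxes=1250, vacation=350
Event 4 (withdraw 150 from taxes): taxes: 1250 - 150 = 1100. Balances: taxes=1100, vacation=350
Event 5 (withdraw 50 from vacation): vacation: 350 - 50 = 300. Balances: taxes=1100, vacation=300

Final balance of vacation: 300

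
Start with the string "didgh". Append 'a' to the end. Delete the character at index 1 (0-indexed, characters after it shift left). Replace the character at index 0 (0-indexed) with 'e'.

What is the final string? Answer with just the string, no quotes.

Applying each edit step by step:
Start: "didgh"
Op 1 (append 'a'): "didgh" -> "didgha"
Op 2 (delete idx 1 = 'i'): "didgha" -> "ddgha"
Op 3 (replace idx 0: 'd' -> 'e'): "ddgha" -> "edgha"

Answer: edgha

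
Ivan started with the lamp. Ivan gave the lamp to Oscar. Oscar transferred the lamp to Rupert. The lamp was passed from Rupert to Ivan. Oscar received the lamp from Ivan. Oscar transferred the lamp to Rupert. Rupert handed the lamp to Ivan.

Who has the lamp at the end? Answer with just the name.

Tracking the lamp through each event:
Start: Ivan has the lamp.
After event 1: Oscar has the lamp.
After event 2: Rupert has the lamp.
After event 3: Ivan has the lamp.
After event 4: Oscar has the lamp.
After event 5: Rupert has the lamp.
After event 6: Ivan has the lamp.

Answer: Ivan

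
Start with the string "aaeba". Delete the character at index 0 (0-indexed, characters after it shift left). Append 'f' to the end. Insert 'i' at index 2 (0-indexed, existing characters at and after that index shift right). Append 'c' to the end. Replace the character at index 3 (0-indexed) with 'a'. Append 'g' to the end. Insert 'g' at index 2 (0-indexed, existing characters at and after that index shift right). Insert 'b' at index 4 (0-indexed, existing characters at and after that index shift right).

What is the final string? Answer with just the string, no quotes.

Applying each edit step by step:
Start: "aaeba"
Op 1 (delete idx 0 = 'a'): "aaeba" -> "aeba"
Op 2 (append 'f'): "aeba" -> "aebaf"
Op 3 (insert 'i' at idx 2): "aebaf" -> "aeibaf"
Op 4 (append 'c'): "aeibaf" -> "aeibafc"
Op 5 (replace idx 3: 'b' -> 'a'): "aeibafc" -> "aeiaafc"
Op 6 (append 'g'): "aeiaafc" -> "aeiaafcg"
Op 7 (insert 'g' at idx 2): "aeiaafcg" -> "aegiaafcg"
Op 8 (insert 'b' at idx 4): "aegiaafcg" -> "aegibaafcg"

Answer: aegibaafcg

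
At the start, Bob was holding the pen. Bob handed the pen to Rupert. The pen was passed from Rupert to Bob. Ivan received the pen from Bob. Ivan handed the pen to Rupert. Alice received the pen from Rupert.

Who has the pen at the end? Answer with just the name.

Answer: Alice

Derivation:
Tracking the pen through each event:
Start: Bob has the pen.
After event 1: Rupert has the pen.
After event 2: Bob has the pen.
After event 3: Ivan has the pen.
After event 4: Rupert has the pen.
After event 5: Alice has the pen.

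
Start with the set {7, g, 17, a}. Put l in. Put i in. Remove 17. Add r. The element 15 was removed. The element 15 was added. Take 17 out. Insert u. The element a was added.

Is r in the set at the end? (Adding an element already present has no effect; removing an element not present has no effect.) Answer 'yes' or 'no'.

Answer: yes

Derivation:
Tracking the set through each operation:
Start: {17, 7, a, g}
Event 1 (add l): added. Set: {17, 7, a, g, l}
Event 2 (add i): added. Set: {17, 7, a, g, i, l}
Event 3 (remove 17): removed. Set: {7, a, g, i, l}
Event 4 (add r): added. Set: {7, a, g, i, l, r}
Event 5 (remove 15): not present, no change. Set: {7, a, g, i, l, r}
Event 6 (add 15): added. Set: {15, 7, a, g, i, l, r}
Event 7 (remove 17): not present, no change. Set: {15, 7, a, g, i, l, r}
Event 8 (add u): added. Set: {15, 7, a, g, i, l, r, u}
Event 9 (add a): already present, no change. Set: {15, 7, a, g, i, l, r, u}

Final set: {15, 7, a, g, i, l, r, u} (size 8)
r is in the final set.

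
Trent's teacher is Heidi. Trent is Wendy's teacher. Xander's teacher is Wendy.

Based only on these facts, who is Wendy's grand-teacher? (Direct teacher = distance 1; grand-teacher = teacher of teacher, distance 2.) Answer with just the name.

Reconstructing the teacher chain from the given facts:
  Heidi -> Trent -> Wendy -> Xander
(each arrow means 'teacher of the next')
Positions in the chain (0 = top):
  position of Heidi: 0
  position of Trent: 1
  position of Wendy: 2
  position of Xander: 3

Wendy is at position 2; the grand-teacher is 2 steps up the chain, i.e. position 0: Heidi.

Answer: Heidi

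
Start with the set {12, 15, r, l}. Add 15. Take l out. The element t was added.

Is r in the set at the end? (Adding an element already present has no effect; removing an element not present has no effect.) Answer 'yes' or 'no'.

Tracking the set through each operation:
Start: {12, 15, l, r}
Event 1 (add 15): already present, no change. Set: {12, 15, l, r}
Event 2 (remove l): removed. Set: {12, 15, r}
Event 3 (add t): added. Set: {12, 15, r, t}

Final set: {12, 15, r, t} (size 4)
r is in the final set.

Answer: yes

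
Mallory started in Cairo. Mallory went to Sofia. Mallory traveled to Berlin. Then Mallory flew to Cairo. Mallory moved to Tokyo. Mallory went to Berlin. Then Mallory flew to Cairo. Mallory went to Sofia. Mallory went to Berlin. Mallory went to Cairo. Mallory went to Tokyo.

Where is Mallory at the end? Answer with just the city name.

Answer: Tokyo

Derivation:
Tracking Mallory's location:
Start: Mallory is in Cairo.
After move 1: Cairo -> Sofia. Mallory is in Sofia.
After move 2: Sofia -> Berlin. Mallory is in Berlin.
After move 3: Berlin -> Cairo. Mallory is in Cairo.
After move 4: Cairo -> Tokyo. Mallory is in Tokyo.
After move 5: Tokyo -> Berlin. Mallory is in Berlin.
After move 6: Berlin -> Cairo. Mallory is in Cairo.
After move 7: Cairo -> Sofia. Mallory is in Sofia.
After move 8: Sofia -> Berlin. Mallory is in Berlin.
After move 9: Berlin -> Cairo. Mallory is in Cairo.
After move 10: Cairo -> Tokyo. Mallory is in Tokyo.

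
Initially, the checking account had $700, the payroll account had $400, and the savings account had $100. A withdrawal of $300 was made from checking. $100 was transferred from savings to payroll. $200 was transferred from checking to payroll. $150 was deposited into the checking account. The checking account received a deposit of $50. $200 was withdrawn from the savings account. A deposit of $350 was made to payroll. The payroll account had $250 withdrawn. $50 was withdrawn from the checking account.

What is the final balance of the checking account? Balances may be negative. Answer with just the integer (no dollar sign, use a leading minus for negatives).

Answer: 350

Derivation:
Tracking account balances step by step:
Start: checking=700, payroll=400, savings=100
Event 1 (withdraw 300 from checking): checking: 700 - 300 = 400. Balances: checking=400, payroll=400, savings=100
Event 2 (transfer 100 savings -> payroll): savings: 100 - 100 = 0, payroll: 400 + 100 = 500. Balances: checking=400, payroll=500, savings=0
Event 3 (transfer 200 checking -> payroll): checking: 400 - 200 = 200, payroll: 500 + 200 = 700. Balances: checking=200, payroll=700, savings=0
Event 4 (deposit 150 to checking): checking: 200 + 150 = 350. Balances: checking=350, payroll=700, savings=0
Event 5 (deposit 50 to checking): checking: 350 + 50 = 400. Balances: checking=400, payroll=700, savings=0
Event 6 (withdraw 200 from savings): savings: 0 - 200 = -200. Balances: checking=400, payroll=700, savings=-200
Event 7 (deposit 350 to payroll): payroll: 700 + 350 = 1050. Balances: checking=400, payroll=1050, savings=-200
Event 8 (withdraw 250 from payroll): payroll: 1050 - 250 = 800. Balances: checking=400, payroll=800, savings=-200
Event 9 (withdraw 50 from checking): checking: 400 - 50 = 350. Balances: checking=350, payroll=800, savings=-200

Final balance of checking: 350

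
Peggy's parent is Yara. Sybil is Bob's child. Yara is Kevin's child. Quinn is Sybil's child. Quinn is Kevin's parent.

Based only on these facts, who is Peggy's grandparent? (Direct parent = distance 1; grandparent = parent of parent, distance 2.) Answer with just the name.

Answer: Kevin

Derivation:
Reconstructing the parent chain from the given facts:
  Bob -> Sybil -> Quinn -> Kevin -> Yara -> Peggy
(each arrow means 'parent of the next')
Positions in the chain (0 = top):
  position of Bob: 0
  position of Sybil: 1
  position of Quinn: 2
  position of Kevin: 3
  position of Yara: 4
  position of Peggy: 5

Peggy is at position 5; the grandparent is 2 steps up the chain, i.e. position 3: Kevin.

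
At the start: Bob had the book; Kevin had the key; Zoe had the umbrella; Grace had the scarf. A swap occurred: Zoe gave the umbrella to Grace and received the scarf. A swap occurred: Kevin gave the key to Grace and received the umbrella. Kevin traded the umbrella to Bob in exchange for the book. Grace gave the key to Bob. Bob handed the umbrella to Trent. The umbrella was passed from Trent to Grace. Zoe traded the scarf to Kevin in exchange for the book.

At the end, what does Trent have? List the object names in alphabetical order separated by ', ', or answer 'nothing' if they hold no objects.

Tracking all object holders:
Start: book:Bob, key:Kevin, umbrella:Zoe, scarf:Grace
Event 1 (swap umbrella<->scarf: now umbrella:Grace, scarf:Zoe). State: book:Bob, key:Kevin, umbrella:Grace, scarf:Zoe
Event 2 (swap key<->umbrella: now key:Grace, umbrella:Kevin). State: book:Bob, key:Grace, umbrella:Kevin, scarf:Zoe
Event 3 (swap umbrella<->book: now umbrella:Bob, book:Kevin). State: book:Kevin, key:Grace, umbrella:Bob, scarf:Zoe
Event 4 (give key: Grace -> Bob). State: book:Kevin, key:Bob, umbrella:Bob, scarf:Zoe
Event 5 (give umbrella: Bob -> Trent). State: book:Kevin, key:Bob, umbrella:Trent, scarf:Zoe
Event 6 (give umbrella: Trent -> Grace). State: book:Kevin, key:Bob, umbrella:Grace, scarf:Zoe
Event 7 (swap scarf<->book: now scarf:Kevin, book:Zoe). State: book:Zoe, key:Bob, umbrella:Grace, scarf:Kevin

Final state: book:Zoe, key:Bob, umbrella:Grace, scarf:Kevin
Trent holds: (nothing).

Answer: nothing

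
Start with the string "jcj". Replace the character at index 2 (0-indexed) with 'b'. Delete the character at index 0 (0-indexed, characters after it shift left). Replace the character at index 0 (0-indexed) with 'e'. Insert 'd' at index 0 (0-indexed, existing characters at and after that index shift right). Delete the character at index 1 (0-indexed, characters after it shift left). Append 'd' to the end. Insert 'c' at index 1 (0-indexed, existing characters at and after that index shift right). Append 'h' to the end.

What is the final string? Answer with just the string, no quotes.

Answer: dcbdh

Derivation:
Applying each edit step by step:
Start: "jcj"
Op 1 (replace idx 2: 'j' -> 'b'): "jcj" -> "jcb"
Op 2 (delete idx 0 = 'j'): "jcb" -> "cb"
Op 3 (replace idx 0: 'c' -> 'e'): "cb" -> "eb"
Op 4 (insert 'd' at idx 0): "eb" -> "deb"
Op 5 (delete idx 1 = 'e'): "deb" -> "db"
Op 6 (append 'd'): "db" -> "dbd"
Op 7 (insert 'c' at idx 1): "dbd" -> "dcbd"
Op 8 (append 'h'): "dcbd" -> "dcbdh"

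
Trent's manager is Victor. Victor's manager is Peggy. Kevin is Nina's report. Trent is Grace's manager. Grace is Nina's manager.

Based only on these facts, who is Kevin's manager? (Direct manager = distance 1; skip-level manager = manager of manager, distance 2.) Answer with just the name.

Answer: Nina

Derivation:
Reconstructing the manager chain from the given facts:
  Peggy -> Victor -> Trent -> Grace -> Nina -> Kevin
(each arrow means 'manager of the next')
Positions in the chain (0 = top):
  position of Peggy: 0
  position of Victor: 1
  position of Trent: 2
  position of Grace: 3
  position of Nina: 4
  position of Kevin: 5

Kevin is at position 5; the manager is 1 step up the chain, i.e. position 4: Nina.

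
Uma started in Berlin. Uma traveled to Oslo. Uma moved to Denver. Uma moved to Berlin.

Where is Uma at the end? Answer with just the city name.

Answer: Berlin

Derivation:
Tracking Uma's location:
Start: Uma is in Berlin.
After move 1: Berlin -> Oslo. Uma is in Oslo.
After move 2: Oslo -> Denver. Uma is in Denver.
After move 3: Denver -> Berlin. Uma is in Berlin.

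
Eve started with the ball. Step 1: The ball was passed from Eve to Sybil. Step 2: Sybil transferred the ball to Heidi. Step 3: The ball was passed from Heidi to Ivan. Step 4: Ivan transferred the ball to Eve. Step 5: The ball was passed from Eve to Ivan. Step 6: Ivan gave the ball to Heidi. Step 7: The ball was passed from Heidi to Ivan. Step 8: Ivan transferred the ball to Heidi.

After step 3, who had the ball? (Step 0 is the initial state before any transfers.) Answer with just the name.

Answer: Ivan

Derivation:
Tracking the ball holder through step 3:
After step 0 (start): Eve
After step 1: Sybil
After step 2: Heidi
After step 3: Ivan

At step 3, the holder is Ivan.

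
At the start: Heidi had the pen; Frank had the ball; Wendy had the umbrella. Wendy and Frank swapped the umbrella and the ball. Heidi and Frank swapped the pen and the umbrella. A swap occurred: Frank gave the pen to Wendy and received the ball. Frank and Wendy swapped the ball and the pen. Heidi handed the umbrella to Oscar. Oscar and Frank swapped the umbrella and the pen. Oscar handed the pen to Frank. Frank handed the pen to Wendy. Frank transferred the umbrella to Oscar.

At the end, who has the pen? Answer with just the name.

Tracking all object holders:
Start: pen:Heidi, ball:Frank, umbrella:Wendy
Event 1 (swap umbrella<->ball: now umbrella:Frank, ball:Wendy). State: pen:Heidi, ball:Wendy, umbrella:Frank
Event 2 (swap pen<->umbrella: now pen:Frank, umbrella:Heidi). State: pen:Frank, ball:Wendy, umbrella:Heidi
Event 3 (swap pen<->ball: now pen:Wendy, ball:Frank). State: pen:Wendy, ball:Frank, umbrella:Heidi
Event 4 (swap ball<->pen: now ball:Wendy, pen:Frank). State: pen:Frank, ball:Wendy, umbrella:Heidi
Event 5 (give umbrella: Heidi -> Oscar). State: pen:Frank, ball:Wendy, umbrella:Oscar
Event 6 (swap umbrella<->pen: now umbrella:Frank, pen:Oscar). State: pen:Oscar, ball:Wendy, umbrella:Frank
Event 7 (give pen: Oscar -> Frank). State: pen:Frank, ball:Wendy, umbrella:Frank
Event 8 (give pen: Frank -> Wendy). State: pen:Wendy, ball:Wendy, umbrella:Frank
Event 9 (give umbrella: Frank -> Oscar). State: pen:Wendy, ball:Wendy, umbrella:Oscar

Final state: pen:Wendy, ball:Wendy, umbrella:Oscar
The pen is held by Wendy.

Answer: Wendy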